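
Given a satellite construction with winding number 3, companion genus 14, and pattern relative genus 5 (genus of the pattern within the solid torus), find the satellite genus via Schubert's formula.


Schubert: g(satellite) = g_rel(pattern) + |winding| * g(companion),
where g_rel(pattern) is the genus of the pattern relative to the solid torus.
= 5 + 3 * 14
= 5 + 42 = 47

47


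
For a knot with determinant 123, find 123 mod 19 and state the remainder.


Step 1: A knot is p-colorable if and only if p divides its determinant.
Step 2: Compute 123 mod 19.
123 = 6 * 19 + 9
Step 3: 123 mod 19 = 9
Step 4: The knot is 19-colorable: no

9


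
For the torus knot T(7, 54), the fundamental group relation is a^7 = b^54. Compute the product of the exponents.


The relation is a^7 = b^54.
Product of exponents = 7 * 54
= 378

378


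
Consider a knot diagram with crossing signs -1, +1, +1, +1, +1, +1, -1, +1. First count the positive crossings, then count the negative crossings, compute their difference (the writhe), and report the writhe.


Step 1: Count positive crossings (+1).
Positive crossings: 6
Step 2: Count negative crossings (-1).
Negative crossings: 2
Step 3: Writhe = (positive) - (negative)
w = 6 - 2 = 4
Step 4: |w| = 4, and w is positive

4


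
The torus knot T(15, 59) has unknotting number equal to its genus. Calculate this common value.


For a torus knot T(p,q), both the unknotting number and genus equal (p-1)(q-1)/2.
= (15-1)(59-1)/2
= 14*58/2
= 812/2 = 406

406


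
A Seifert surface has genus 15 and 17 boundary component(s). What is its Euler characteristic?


chi = 2 - 2g - b
= 2 - 2*15 - 17
= 2 - 30 - 17 = -45

-45


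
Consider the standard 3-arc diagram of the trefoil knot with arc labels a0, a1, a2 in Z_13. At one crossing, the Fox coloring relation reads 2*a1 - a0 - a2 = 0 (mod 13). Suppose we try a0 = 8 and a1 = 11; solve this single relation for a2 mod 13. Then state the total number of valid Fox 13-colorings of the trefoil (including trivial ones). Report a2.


Step 1: Apply the given crossing relation 2*a1 - a0 - a2 = 0 (mod 13).
  a2 = 2*a1 - a0 mod 13
  a2 = 2*11 - 8 mod 13
  a2 = 22 - 8 mod 13
  a2 = 14 mod 13 = 1
Step 2: The trefoil has determinant 3.
  Number of Fox p-colorings (p prime) is p^2 if p = 3, else p.
  Since 13 does not divide 3, only trivial (constant) colorings exist.
  (So the trial a0 = 8, a1 = 11 with a0 != a1 does NOT extend to a valid coloring of the whole trefoil: the other two crossing relations require 3*(a1 - a0) = 0 (mod 13), which fails.)
  Total colorings = 13
Step 3: a2 = 1, total Fox 13-colorings = 13

1


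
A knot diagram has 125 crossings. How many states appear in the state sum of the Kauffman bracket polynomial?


Each crossing contributes 2 choices (A-smoothing or B-smoothing).
Total states = 2^125 = 42535295865117307932921825928971026432

42535295865117307932921825928971026432


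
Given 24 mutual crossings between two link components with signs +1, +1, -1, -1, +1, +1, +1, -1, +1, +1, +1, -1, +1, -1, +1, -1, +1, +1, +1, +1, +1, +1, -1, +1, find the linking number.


Step 1: Count positive crossings: 17
Step 2: Count negative crossings: 7
Step 3: Sum of signs = 17 - 7 = 10
Step 4: Linking number = sum/2 = 10/2 = 5

5


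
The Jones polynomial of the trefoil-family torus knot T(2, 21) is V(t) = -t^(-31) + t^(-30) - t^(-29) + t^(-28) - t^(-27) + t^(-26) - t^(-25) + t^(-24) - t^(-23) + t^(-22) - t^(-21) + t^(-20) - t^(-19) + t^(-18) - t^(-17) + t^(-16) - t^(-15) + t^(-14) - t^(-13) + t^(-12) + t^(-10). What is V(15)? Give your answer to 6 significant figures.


Substituting t = 15 into V(t) = -t^(-31) + t^(-30) - t^(-29) + t^(-28) - t^(-27) + t^(-26) - t^(-25) + t^(-24) - t^(-23) + t^(-22) - t^(-21) + t^(-20) - t^(-19) + t^(-18) - t^(-17) + t^(-16) - t^(-15) + t^(-14) - t^(-13) + t^(-12) + t^(-10):
  (-)t^(-31) = -3.47673e-37
  (+)t^(-30) = 5.2151e-36
  (-)t^(-29) = -7.82264e-35
  (+)t^(-28) = 1.1734e-33
  (-)t^(-27) = -1.76009e-32
  (+)t^(-26) = 2.64014e-31
  (-)t^(-25) = -3.96021e-30
  (+)t^(-24) = 5.94032e-29
  (-)t^(-23) = -8.91048e-28
  (+)t^(-22) = 1.33657e-26
  (-)t^(-21) = -2.00486e-25
  (+)t^(-20) = 3.00729e-24
  (-)t^(-19) = -4.51093e-23
  (+)t^(-18) = 6.76639e-22
  (-)t^(-17) = -1.01496e-20
  (+)t^(-16) = 1.52244e-19
  (-)t^(-15) = -2.28366e-18
  (+)t^(-14) = 3.42549e-17
  (-)t^(-13) = -5.13823e-16
  (+)t^(-12) = 7.70735e-15
  (+)t^(-10) = 1.73415e-12
Sum = (-3.47673e-37) + (5.2151e-36) + (-7.82264e-35) + (1.1734e-33) + (-1.76009e-32) + (2.64014e-31) + (-3.96021e-30) + (5.94032e-29) + (-8.91048e-28) + (1.33657e-26) + (-2.00486e-25) + (3.00729e-24) + (-4.51093e-23) + (6.76639e-22) + (-1.01496e-20) + (1.52244e-19) + (-2.28366e-18) + (3.42549e-17) + (-5.13823e-16) + (7.70735e-15) + (1.73415e-12)
= 1.741378629e-12
Rounded to 6 significant figures: 1.74138e-12

1.74138e-12


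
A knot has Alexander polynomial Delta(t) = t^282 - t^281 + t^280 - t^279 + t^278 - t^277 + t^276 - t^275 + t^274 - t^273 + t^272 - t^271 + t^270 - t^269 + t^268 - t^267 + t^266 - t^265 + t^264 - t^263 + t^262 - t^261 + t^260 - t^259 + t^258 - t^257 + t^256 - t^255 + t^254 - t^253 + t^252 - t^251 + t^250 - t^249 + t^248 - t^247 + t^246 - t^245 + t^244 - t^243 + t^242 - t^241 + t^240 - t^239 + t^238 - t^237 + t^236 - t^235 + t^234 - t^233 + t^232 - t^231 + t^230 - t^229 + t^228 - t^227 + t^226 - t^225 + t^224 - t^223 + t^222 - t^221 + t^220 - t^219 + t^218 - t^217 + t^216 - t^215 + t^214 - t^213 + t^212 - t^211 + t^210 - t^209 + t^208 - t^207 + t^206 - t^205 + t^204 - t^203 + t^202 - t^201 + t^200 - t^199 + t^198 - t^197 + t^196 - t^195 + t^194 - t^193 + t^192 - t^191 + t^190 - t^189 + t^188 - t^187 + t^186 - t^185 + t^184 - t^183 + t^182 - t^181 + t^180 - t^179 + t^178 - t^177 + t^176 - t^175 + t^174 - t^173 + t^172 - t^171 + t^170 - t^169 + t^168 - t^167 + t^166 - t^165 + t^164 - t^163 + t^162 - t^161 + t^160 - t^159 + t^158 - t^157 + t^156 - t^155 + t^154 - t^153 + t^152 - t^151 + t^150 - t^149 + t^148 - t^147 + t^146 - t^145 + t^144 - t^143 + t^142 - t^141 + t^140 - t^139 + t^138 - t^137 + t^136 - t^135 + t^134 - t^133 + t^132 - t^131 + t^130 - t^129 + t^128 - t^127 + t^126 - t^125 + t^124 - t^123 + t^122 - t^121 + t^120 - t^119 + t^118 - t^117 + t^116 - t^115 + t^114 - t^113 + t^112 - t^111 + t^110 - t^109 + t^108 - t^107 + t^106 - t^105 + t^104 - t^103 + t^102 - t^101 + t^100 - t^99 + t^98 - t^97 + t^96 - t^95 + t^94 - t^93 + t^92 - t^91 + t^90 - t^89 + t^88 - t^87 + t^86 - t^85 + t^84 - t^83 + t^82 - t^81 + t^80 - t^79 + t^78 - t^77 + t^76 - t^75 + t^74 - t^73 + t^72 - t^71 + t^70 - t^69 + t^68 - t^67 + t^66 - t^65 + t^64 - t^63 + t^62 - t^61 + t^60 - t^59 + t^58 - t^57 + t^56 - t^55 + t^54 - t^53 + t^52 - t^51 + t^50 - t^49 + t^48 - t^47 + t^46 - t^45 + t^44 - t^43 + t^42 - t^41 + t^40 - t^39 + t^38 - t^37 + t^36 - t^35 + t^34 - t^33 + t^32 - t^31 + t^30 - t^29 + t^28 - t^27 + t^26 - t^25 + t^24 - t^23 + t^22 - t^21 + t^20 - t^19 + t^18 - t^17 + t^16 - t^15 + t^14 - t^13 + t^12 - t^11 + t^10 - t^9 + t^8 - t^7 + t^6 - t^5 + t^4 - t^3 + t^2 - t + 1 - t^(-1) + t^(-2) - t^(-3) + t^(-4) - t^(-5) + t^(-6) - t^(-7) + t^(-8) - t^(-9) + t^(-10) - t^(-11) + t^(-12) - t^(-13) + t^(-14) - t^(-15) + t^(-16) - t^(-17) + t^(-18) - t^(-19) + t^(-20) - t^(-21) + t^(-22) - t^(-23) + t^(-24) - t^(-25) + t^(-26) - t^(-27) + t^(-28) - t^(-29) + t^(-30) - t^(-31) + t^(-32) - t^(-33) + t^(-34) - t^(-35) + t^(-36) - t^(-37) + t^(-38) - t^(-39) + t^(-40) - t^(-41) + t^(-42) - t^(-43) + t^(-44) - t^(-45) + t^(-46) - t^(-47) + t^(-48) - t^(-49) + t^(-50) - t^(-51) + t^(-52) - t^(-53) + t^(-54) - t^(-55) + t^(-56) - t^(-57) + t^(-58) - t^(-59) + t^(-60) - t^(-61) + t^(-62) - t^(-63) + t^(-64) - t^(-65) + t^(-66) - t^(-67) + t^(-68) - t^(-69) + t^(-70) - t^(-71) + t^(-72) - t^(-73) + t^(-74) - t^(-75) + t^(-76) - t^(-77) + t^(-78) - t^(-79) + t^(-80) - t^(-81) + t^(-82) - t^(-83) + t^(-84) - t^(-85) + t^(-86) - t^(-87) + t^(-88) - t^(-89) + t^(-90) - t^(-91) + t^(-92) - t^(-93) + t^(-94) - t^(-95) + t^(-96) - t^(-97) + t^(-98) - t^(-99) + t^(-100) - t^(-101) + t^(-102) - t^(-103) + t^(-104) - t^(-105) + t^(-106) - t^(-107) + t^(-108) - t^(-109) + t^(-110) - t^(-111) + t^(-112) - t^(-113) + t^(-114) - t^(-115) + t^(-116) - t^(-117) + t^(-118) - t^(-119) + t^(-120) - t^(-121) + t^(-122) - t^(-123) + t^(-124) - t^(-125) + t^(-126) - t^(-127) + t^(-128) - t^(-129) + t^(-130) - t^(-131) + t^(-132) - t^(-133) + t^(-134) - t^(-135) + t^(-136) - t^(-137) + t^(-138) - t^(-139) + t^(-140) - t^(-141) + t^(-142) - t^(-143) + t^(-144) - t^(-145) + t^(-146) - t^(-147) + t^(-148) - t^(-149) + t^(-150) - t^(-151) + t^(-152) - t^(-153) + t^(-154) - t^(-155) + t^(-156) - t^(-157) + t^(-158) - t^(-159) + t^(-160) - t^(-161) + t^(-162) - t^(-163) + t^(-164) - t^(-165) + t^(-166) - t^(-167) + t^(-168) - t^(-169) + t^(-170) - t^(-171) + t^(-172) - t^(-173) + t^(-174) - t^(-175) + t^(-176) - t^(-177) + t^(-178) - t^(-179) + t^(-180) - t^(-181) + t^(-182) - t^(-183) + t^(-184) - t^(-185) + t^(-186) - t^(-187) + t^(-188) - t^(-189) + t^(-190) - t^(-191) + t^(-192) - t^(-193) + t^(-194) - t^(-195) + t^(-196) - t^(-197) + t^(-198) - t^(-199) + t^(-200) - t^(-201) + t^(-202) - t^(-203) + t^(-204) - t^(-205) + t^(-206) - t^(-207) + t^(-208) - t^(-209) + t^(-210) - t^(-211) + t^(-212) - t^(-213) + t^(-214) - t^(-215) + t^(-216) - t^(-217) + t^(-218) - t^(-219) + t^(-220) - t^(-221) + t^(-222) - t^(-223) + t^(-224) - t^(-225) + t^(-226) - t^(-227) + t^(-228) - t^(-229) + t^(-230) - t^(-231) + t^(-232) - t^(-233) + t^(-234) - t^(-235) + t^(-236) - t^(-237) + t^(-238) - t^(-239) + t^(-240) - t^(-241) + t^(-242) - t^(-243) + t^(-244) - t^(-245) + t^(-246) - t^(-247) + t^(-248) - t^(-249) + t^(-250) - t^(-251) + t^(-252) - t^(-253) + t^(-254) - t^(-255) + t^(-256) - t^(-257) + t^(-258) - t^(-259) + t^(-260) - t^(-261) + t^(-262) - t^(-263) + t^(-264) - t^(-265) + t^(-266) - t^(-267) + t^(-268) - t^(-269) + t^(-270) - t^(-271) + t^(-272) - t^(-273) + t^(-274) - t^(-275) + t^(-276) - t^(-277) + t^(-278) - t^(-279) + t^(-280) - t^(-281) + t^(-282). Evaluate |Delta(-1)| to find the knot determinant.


Step 1: The polynomial has 565 terms with alternating signs, exponents from 282 down to -282.
Step 2: Substitute t = -1. The i-th term has coefficient (-1)^i and exponent (m-i),
  so its value is (-1)^i * (-1)^(m-i) = (-1)^m = 1 for every i.
Step 3: All 565 terms equal 1, so Delta(-1) = 565 * (1) = 565
Step 4: |Delta(-1)| = 565

565


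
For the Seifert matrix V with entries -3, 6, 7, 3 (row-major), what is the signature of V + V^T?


Step 1: V + V^T = [[-6, 13], [13, 6]]
Step 2: trace = 0, det = -205
Step 3: Discriminant = 0^2 - 4*(-205) = 820
Step 4: Eigenvalues: 14.3178, -14.3178
Step 5: Signature = (# positive eigenvalues) - (# negative eigenvalues) = 0

0


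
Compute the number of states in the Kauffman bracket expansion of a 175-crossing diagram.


Each crossing contributes 2 choices (A-smoothing or B-smoothing).
Total states = 2^175 = 47890485652059026823698344598447161988085597568237568

47890485652059026823698344598447161988085597568237568


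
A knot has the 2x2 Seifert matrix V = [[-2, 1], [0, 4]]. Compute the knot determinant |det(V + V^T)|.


Step 1: Form V + V^T where V = [[-2, 1], [0, 4]]
  V^T = [[-2, 0], [1, 4]]
  V + V^T = [[-4, 1], [1, 8]]
Step 2: det(V + V^T) = (-4)*8 - 1*1
  = -32 - 1 = -33
Step 3: Knot determinant = |det(V + V^T)| = |-33| = 33

33


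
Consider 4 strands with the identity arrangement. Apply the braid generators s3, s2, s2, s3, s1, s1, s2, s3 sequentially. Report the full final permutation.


Starting with identity [1, 2, 3, 4].
Apply generators in sequence:
  After s3: [1, 2, 4, 3]
  After s2: [1, 4, 2, 3]
  After s2: [1, 2, 4, 3]
  After s3: [1, 2, 3, 4]
  After s1: [2, 1, 3, 4]
  After s1: [1, 2, 3, 4]
  After s2: [1, 3, 2, 4]
  After s3: [1, 3, 4, 2]
Final permutation: [1, 3, 4, 2]

[1, 3, 4, 2]


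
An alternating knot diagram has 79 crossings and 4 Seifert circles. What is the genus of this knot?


For alternating knots, g = (c - s + 1)/2.
= (79 - 4 + 1)/2
= 76/2 = 38

38


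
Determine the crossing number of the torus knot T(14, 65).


For a torus knot T(p, q) with gcd(p,q)=1,
the crossing number is min(p*(q-1), q*(p-1)).
p*(q-1) = 14*64 = 896
q*(p-1) = 65*13 = 845
min(896, 845) = 845

845


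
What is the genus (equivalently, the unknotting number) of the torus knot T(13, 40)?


For a torus knot T(p,q), both the unknotting number and genus equal (p-1)(q-1)/2.
= (13-1)(40-1)/2
= 12*39/2
= 468/2 = 234

234


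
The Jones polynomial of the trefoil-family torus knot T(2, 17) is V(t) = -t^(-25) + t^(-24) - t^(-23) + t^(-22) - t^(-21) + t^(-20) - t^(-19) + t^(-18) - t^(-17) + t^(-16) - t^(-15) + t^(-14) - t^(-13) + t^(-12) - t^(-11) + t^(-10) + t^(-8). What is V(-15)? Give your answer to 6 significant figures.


Substituting t = -15 into V(t) = -t^(-25) + t^(-24) - t^(-23) + t^(-22) - t^(-21) + t^(-20) - t^(-19) + t^(-18) - t^(-17) + t^(-16) - t^(-15) + t^(-14) - t^(-13) + t^(-12) - t^(-11) + t^(-10) + t^(-8):
  (-)t^(-25) = 3.96021e-30
  (+)t^(-24) = 5.94032e-29
  (-)t^(-23) = 8.91048e-28
  (+)t^(-22) = 1.33657e-26
  (-)t^(-21) = 2.00486e-25
  (+)t^(-20) = 3.00729e-24
  (-)t^(-19) = 4.51093e-23
  (+)t^(-18) = 6.76639e-22
  (-)t^(-17) = 1.01496e-20
  (+)t^(-16) = 1.52244e-19
  (-)t^(-15) = 2.28366e-18
  (+)t^(-14) = 3.42549e-17
  (-)t^(-13) = 5.13823e-16
  (+)t^(-12) = 7.70735e-15
  (-)t^(-11) = 1.1561e-13
  (+)t^(-10) = 1.73415e-12
  (+)t^(-8) = 3.90184e-10
Sum = (3.96021e-30) + (5.94032e-29) + (8.91048e-28) + (1.33657e-26) + (2.00486e-25) + (3.00729e-24) + (4.51093e-23) + (6.76639e-22) + (1.01496e-20) + (1.52244e-19) + (2.28366e-18) + (3.42549e-17) + (5.13823e-16) + (7.70735e-15) + (1.1561e-13) + (1.73415e-12) + (3.90184e-10)
= 3.920424442e-10
Rounded to 6 significant figures: 3.92042e-10

3.92042e-10


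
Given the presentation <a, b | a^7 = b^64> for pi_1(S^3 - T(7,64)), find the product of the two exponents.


The relation is a^7 = b^64.
Product of exponents = 7 * 64
= 448

448


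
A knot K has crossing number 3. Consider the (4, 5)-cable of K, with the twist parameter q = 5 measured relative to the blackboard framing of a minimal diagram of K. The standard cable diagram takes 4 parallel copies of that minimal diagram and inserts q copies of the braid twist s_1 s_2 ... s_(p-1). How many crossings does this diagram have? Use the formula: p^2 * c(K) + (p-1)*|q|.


Step 1: Each of the c(K) crossings of the companion diagram becomes p*p = p^2 crossings among the p parallel strands, and each of the |q| twists s_1 s_2 ... s_(p-1) adds (p-1) crossings.
  Crossings = p^2 * c(K) + (p-1)*|q|
Step 2: = 4^2 * 3 + (4-1)*5
Step 3: = 16*3 + 3*5
Step 4: = 48 + 15 = 63

63


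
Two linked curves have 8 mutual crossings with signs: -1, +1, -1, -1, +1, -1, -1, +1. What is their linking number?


Step 1: Count positive crossings: 3
Step 2: Count negative crossings: 5
Step 3: Sum of signs = 3 - 5 = -2
Step 4: Linking number = sum/2 = -2/2 = -1

-1


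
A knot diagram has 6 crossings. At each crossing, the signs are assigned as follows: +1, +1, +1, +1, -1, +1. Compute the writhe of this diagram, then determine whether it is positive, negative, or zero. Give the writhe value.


Step 1: Count positive crossings (+1).
Positive crossings: 5
Step 2: Count negative crossings (-1).
Negative crossings: 1
Step 3: Writhe = (positive) - (negative)
w = 5 - 1 = 4
Step 4: |w| = 4, and w is positive

4


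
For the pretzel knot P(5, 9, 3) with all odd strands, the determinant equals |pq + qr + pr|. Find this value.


Step 1: Compute pq + qr + pr.
pq = 5*9 = 45
qr = 9*3 = 27
pr = 5*3 = 15
pq + qr + pr = 45 + 27 + 15 = 87
Step 2: Take absolute value.
det(P(5,9,3)) = |87| = 87

87


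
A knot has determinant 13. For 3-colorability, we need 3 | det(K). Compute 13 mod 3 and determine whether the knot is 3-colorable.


Step 1: A knot is p-colorable if and only if p divides its determinant.
Step 2: Compute 13 mod 3.
13 = 4 * 3 + 1
Step 3: 13 mod 3 = 1
Step 4: The knot is 3-colorable: no

1


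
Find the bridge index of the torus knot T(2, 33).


The bridge number of T(p,q) is min(p,q).
min(2, 33) = 2

2


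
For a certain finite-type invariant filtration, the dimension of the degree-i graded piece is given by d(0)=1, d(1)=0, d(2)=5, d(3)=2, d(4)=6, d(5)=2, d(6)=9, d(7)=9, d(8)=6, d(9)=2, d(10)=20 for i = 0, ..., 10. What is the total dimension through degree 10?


Total dimension = d(0) + d(1) + ... + d(10)
= 1 + 0 + 5 + 2 + 6 + 2 + 9 + 9 + 6 + 2 + 20
= 62

62


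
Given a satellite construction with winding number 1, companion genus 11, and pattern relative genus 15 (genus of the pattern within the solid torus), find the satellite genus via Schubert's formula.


Schubert: g(satellite) = g_rel(pattern) + |winding| * g(companion),
where g_rel(pattern) is the genus of the pattern relative to the solid torus.
= 15 + 1 * 11
= 15 + 11 = 26

26


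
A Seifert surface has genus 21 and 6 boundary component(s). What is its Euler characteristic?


chi = 2 - 2g - b
= 2 - 2*21 - 6
= 2 - 42 - 6 = -46

-46


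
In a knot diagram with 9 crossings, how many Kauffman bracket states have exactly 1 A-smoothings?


We choose which 1 of 9 crossings get A-smoothings.
C(9, 1) = 9! / (1! * 8!)
= 9

9


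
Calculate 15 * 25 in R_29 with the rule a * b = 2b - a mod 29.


15 * 25 = 2*25 - 15 mod 29
= 50 - 15 mod 29
= 35 mod 29 = 6

6


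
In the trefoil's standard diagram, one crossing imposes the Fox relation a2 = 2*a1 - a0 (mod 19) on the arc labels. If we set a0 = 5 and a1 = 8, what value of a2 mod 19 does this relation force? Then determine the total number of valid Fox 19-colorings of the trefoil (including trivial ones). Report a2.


Step 1: Apply the given crossing relation 2*a1 - a0 - a2 = 0 (mod 19).
  a2 = 2*a1 - a0 mod 19
  a2 = 2*8 - 5 mod 19
  a2 = 16 - 5 mod 19
  a2 = 11 mod 19 = 11
Step 2: The trefoil has determinant 3.
  Number of Fox p-colorings (p prime) is p^2 if p = 3, else p.
  Since 19 does not divide 3, only trivial (constant) colorings exist.
  (So the trial a0 = 5, a1 = 8 with a0 != a1 does NOT extend to a valid coloring of the whole trefoil: the other two crossing relations require 3*(a1 - a0) = 0 (mod 19), which fails.)
  Total colorings = 19
Step 3: a2 = 11, total Fox 19-colorings = 19

11


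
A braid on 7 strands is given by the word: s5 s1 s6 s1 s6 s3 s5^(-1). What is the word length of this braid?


The word length counts the number of generators (including inverses).
Listing each generator: s5, s1, s6, s1, s6, s3, s5^(-1)
There are 7 generators in this braid word.

7


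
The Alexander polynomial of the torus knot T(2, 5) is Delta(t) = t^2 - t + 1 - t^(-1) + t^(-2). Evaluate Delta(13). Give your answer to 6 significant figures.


Substituting t = 13 into Delta(t) = t^2 - t + 1 - t^(-1) + t^(-2):
Term values: (169) + (-13) + (1) + (-0.0769231) + (0.00591716)
Sum = 156.9289941
Rounded to 6 significant figures: 156.929

156.929


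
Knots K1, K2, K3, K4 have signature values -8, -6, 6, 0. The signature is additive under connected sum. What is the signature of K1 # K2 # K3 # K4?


The signature is additive under connected sum.
signature(K1 # K2 # K3 # K4) = (-8) + (-6) + (6) + (0)
= -8

-8


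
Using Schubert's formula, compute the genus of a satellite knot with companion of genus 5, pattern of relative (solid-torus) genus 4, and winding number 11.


Schubert: g(satellite) = g_rel(pattern) + |winding| * g(companion),
where g_rel(pattern) is the genus of the pattern relative to the solid torus.
= 4 + 11 * 5
= 4 + 55 = 59

59


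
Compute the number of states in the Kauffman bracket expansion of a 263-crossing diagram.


Each crossing contributes 2 choices (A-smoothing or B-smoothing).
Total states = 2^263 = 14821387422376473014217086081112052205218558037201992197050570753012880593911808

14821387422376473014217086081112052205218558037201992197050570753012880593911808


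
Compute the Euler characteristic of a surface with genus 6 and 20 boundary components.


chi = 2 - 2g - b
= 2 - 2*6 - 20
= 2 - 12 - 20 = -30

-30


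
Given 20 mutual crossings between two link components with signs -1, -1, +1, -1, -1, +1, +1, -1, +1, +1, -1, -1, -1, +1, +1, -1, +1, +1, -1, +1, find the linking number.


Step 1: Count positive crossings: 10
Step 2: Count negative crossings: 10
Step 3: Sum of signs = 10 - 10 = 0
Step 4: Linking number = sum/2 = 0/2 = 0

0


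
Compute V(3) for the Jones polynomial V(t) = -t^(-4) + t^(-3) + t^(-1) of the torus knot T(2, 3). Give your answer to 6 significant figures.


Substituting t = 3 into V(t) = -t^(-4) + t^(-3) + t^(-1):
  (-)t^(-4) = -0.0123457
  (+)t^(-3) = 0.037037
  (+)t^(-1) = 0.333333
Sum = (-0.0123457) + (0.037037) + (0.333333)
= 0.3580246914
Rounded to 6 significant figures: 0.358025

0.358025


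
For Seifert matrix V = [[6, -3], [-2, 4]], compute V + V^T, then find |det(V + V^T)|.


Step 1: Form V + V^T where V = [[6, -3], [-2, 4]]
  V^T = [[6, -2], [-3, 4]]
  V + V^T = [[12, -5], [-5, 8]]
Step 2: det(V + V^T) = 12*8 - (-5)*(-5)
  = 96 - 25 = 71
Step 3: Knot determinant = |det(V + V^T)| = |71| = 71

71


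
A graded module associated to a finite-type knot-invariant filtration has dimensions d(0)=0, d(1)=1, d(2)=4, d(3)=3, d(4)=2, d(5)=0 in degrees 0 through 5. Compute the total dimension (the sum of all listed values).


Total dimension = d(0) + d(1) + ... + d(5)
= 0 + 1 + 4 + 3 + 2 + 0
= 10

10


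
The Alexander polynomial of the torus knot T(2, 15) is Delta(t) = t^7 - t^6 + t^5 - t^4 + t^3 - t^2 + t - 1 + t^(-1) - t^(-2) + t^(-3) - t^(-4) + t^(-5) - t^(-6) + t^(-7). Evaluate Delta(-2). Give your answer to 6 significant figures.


Substituting t = -2 into Delta(t) = t^7 - t^6 + t^5 - t^4 + t^3 - t^2 + t - 1 + t^(-1) - t^(-2) + t^(-3) - t^(-4) + t^(-5) - t^(-6) + t^(-7):
Term values: (-128) + (-64) + (-32) + (-16) + (-8) + (-4) + (-2) + (-1) + (-0.5) + (-0.25) + (-0.125) + (-0.0625) + (-0.03125) + (-0.015625) + (-0.0078125)
Sum = -255.9921875
Rounded to 6 significant figures: -255.992

-255.992


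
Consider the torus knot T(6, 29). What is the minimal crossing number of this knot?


For a torus knot T(p, q) with gcd(p,q)=1,
the crossing number is min(p*(q-1), q*(p-1)).
p*(q-1) = 6*28 = 168
q*(p-1) = 29*5 = 145
min(168, 145) = 145

145


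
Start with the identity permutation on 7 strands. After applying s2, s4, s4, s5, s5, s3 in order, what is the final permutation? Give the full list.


Starting with identity [1, 2, 3, 4, 5, 6, 7].
Apply generators in sequence:
  After s2: [1, 3, 2, 4, 5, 6, 7]
  After s4: [1, 3, 2, 5, 4, 6, 7]
  After s4: [1, 3, 2, 4, 5, 6, 7]
  After s5: [1, 3, 2, 4, 6, 5, 7]
  After s5: [1, 3, 2, 4, 5, 6, 7]
  After s3: [1, 3, 4, 2, 5, 6, 7]
Final permutation: [1, 3, 4, 2, 5, 6, 7]

[1, 3, 4, 2, 5, 6, 7]


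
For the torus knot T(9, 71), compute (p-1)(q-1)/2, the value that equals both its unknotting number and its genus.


For a torus knot T(p,q), both the unknotting number and genus equal (p-1)(q-1)/2.
= (9-1)(71-1)/2
= 8*70/2
= 560/2 = 280

280


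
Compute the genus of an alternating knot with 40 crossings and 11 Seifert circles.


For alternating knots, g = (c - s + 1)/2.
= (40 - 11 + 1)/2
= 30/2 = 15

15


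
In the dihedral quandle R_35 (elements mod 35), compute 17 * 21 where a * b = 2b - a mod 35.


17 * 21 = 2*21 - 17 mod 35
= 42 - 17 mod 35
= 25 mod 35 = 25

25


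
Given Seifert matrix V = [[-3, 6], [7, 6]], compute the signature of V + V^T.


Step 1: V + V^T = [[-6, 13], [13, 12]]
Step 2: trace = 6, det = -241
Step 3: Discriminant = 6^2 - 4*(-241) = 1000
Step 4: Eigenvalues: 18.8114, -12.8114
Step 5: Signature = (# positive eigenvalues) - (# negative eigenvalues) = 0

0


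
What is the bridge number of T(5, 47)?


The bridge number of T(p,q) is min(p,q).
min(5, 47) = 5

5


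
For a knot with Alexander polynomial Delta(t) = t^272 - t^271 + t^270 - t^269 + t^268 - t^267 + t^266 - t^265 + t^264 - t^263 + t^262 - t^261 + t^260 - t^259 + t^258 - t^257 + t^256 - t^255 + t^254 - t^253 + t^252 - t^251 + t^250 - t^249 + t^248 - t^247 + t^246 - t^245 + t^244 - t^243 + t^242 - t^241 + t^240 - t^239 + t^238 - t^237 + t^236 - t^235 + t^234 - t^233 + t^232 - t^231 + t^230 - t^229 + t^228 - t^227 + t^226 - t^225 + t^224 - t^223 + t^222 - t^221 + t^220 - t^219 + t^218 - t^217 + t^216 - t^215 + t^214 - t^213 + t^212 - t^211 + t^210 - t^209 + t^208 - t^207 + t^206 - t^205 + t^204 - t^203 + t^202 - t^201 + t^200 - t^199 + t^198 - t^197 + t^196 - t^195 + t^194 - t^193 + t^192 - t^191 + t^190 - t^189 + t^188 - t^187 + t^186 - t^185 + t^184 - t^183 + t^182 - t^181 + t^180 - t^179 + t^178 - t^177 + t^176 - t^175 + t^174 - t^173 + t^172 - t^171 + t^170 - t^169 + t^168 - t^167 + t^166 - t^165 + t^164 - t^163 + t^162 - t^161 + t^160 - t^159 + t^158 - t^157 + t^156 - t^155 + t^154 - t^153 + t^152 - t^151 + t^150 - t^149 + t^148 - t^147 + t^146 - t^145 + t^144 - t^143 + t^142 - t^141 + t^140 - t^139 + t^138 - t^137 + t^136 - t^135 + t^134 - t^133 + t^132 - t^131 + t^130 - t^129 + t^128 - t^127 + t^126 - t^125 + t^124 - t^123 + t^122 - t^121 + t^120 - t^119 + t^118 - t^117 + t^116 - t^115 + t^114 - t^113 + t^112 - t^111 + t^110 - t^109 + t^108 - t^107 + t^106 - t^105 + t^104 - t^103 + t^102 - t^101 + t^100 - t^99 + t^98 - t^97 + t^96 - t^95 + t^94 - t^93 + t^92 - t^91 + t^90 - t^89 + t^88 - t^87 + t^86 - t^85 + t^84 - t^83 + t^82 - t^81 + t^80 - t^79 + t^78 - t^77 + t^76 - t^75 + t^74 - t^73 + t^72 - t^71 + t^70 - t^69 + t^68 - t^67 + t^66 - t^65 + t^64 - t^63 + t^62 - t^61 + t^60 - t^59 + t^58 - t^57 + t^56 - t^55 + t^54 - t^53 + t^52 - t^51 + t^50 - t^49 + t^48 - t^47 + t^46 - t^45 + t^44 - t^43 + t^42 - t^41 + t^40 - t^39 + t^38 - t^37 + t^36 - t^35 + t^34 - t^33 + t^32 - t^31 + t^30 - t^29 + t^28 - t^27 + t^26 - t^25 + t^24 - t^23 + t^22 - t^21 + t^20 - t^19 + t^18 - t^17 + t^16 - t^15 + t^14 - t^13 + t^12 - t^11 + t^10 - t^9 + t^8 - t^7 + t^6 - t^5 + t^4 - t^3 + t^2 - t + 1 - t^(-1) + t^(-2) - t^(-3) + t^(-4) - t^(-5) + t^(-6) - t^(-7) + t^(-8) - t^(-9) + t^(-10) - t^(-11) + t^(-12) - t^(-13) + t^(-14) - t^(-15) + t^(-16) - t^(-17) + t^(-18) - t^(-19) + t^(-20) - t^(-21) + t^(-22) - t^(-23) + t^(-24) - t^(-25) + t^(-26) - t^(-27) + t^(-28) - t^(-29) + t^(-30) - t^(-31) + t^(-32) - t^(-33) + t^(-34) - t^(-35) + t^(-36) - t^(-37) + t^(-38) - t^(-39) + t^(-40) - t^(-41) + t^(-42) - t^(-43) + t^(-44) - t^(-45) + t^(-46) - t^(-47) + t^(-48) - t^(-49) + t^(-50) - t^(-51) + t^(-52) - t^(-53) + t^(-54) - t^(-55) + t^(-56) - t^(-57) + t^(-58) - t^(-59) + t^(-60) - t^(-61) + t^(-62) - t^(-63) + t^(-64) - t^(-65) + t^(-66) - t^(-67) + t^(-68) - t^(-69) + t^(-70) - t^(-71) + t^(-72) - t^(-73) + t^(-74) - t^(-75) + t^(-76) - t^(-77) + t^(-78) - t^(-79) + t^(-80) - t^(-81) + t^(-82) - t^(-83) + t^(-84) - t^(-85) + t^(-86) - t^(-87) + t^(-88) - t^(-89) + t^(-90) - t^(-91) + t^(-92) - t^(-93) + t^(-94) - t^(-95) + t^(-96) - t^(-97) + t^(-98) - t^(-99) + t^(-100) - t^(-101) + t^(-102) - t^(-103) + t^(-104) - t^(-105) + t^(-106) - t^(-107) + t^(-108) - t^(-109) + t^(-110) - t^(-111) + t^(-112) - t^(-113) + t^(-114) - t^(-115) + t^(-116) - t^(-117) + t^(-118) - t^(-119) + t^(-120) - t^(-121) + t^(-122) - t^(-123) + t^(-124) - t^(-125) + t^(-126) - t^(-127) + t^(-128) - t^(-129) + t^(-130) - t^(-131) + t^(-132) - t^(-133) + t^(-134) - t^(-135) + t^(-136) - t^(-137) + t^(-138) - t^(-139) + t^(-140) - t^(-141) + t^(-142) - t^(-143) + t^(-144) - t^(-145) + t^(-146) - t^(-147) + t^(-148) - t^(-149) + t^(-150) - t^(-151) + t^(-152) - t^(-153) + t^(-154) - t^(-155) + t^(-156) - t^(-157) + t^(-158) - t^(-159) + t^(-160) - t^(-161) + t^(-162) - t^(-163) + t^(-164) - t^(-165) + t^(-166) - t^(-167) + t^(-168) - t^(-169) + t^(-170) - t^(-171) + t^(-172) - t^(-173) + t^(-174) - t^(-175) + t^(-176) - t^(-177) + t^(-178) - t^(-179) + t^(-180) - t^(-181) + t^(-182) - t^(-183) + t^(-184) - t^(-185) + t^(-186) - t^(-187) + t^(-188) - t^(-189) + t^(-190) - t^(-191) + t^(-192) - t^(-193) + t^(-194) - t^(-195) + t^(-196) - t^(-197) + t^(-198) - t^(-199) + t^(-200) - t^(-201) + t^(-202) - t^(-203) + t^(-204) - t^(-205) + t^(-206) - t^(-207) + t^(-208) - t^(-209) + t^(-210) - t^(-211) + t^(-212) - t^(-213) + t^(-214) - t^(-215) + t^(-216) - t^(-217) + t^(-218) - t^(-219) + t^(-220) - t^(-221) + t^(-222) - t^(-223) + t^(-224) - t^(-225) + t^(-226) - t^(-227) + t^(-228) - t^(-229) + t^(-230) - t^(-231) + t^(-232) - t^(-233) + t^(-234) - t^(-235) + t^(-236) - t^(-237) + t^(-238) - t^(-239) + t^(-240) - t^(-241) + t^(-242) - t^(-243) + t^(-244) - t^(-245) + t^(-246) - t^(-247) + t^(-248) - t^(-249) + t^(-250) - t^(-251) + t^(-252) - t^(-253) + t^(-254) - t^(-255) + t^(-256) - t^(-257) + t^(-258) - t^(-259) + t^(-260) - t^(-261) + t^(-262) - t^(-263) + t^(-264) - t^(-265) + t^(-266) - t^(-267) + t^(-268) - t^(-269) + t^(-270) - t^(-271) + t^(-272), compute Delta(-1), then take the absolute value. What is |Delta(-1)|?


Step 1: The polynomial has 545 terms with alternating signs, exponents from 272 down to -272.
Step 2: Substitute t = -1. The i-th term has coefficient (-1)^i and exponent (m-i),
  so its value is (-1)^i * (-1)^(m-i) = (-1)^m = 1 for every i.
Step 3: All 545 terms equal 1, so Delta(-1) = 545 * (1) = 545
Step 4: |Delta(-1)| = 545

545


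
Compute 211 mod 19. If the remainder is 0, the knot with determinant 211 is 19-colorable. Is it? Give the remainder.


Step 1: A knot is p-colorable if and only if p divides its determinant.
Step 2: Compute 211 mod 19.
211 = 11 * 19 + 2
Step 3: 211 mod 19 = 2
Step 4: The knot is 19-colorable: no

2


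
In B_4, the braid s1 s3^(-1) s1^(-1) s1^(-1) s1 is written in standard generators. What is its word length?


The word length counts the number of generators (including inverses).
Listing each generator: s1, s3^(-1), s1^(-1), s1^(-1), s1
There are 5 generators in this braid word.

5


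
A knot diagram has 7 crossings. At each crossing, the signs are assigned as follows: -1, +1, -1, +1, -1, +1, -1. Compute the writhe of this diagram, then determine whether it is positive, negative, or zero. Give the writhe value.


Step 1: Count positive crossings (+1).
Positive crossings: 3
Step 2: Count negative crossings (-1).
Negative crossings: 4
Step 3: Writhe = (positive) - (negative)
w = 3 - 4 = -1
Step 4: |w| = 1, and w is negative

-1


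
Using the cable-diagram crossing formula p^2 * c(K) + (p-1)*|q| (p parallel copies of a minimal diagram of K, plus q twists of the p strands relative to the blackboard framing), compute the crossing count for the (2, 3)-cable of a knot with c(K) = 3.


Step 1: Each of the c(K) crossings of the companion diagram becomes p*p = p^2 crossings among the p parallel strands, and each of the |q| twists s_1 s_2 ... s_(p-1) adds (p-1) crossings.
  Crossings = p^2 * c(K) + (p-1)*|q|
Step 2: = 2^2 * 3 + (2-1)*3
Step 3: = 4*3 + 1*3
Step 4: = 12 + 3 = 15

15


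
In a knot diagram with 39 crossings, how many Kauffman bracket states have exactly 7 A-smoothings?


We choose which 7 of 39 crossings get A-smoothings.
C(39, 7) = 39! / (7! * 32!)
= 15380937

15380937


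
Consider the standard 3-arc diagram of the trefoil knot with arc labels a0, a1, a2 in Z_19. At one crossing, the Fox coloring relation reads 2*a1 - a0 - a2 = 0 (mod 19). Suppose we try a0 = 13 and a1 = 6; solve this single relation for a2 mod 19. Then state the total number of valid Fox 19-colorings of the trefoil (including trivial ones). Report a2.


Step 1: Apply the given crossing relation 2*a1 - a0 - a2 = 0 (mod 19).
  a2 = 2*a1 - a0 mod 19
  a2 = 2*6 - 13 mod 19
  a2 = 12 - 13 mod 19
  a2 = -1 mod 19 = 18
Step 2: The trefoil has determinant 3.
  Number of Fox p-colorings (p prime) is p^2 if p = 3, else p.
  Since 19 does not divide 3, only trivial (constant) colorings exist.
  (So the trial a0 = 13, a1 = 6 with a0 != a1 does NOT extend to a valid coloring of the whole trefoil: the other two crossing relations require 3*(a1 - a0) = 0 (mod 19), which fails.)
  Total colorings = 19
Step 3: a2 = 18, total Fox 19-colorings = 19

18


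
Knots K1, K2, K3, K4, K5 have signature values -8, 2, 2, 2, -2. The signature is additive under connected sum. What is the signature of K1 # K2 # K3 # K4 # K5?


The signature is additive under connected sum.
signature(K1 # K2 # K3 # K4 # K5) = (-8) + (2) + (2) + (2) + (-2)
= -4

-4


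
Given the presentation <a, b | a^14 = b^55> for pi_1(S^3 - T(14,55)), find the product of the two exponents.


The relation is a^14 = b^55.
Product of exponents = 14 * 55
= 770

770


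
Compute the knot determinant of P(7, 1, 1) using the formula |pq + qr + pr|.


Step 1: Compute pq + qr + pr.
pq = 7*1 = 7
qr = 1*1 = 1
pr = 7*1 = 7
pq + qr + pr = 7 + 1 + 7 = 15
Step 2: Take absolute value.
det(P(7,1,1)) = |15| = 15

15


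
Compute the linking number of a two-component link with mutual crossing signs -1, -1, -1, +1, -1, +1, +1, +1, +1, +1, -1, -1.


Step 1: Count positive crossings: 6
Step 2: Count negative crossings: 6
Step 3: Sum of signs = 6 - 6 = 0
Step 4: Linking number = sum/2 = 0/2 = 0

0


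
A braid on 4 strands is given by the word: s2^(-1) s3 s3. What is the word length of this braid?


The word length counts the number of generators (including inverses).
Listing each generator: s2^(-1), s3, s3
There are 3 generators in this braid word.

3


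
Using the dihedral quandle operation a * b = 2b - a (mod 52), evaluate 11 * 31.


11 * 31 = 2*31 - 11 mod 52
= 62 - 11 mod 52
= 51 mod 52 = 51

51


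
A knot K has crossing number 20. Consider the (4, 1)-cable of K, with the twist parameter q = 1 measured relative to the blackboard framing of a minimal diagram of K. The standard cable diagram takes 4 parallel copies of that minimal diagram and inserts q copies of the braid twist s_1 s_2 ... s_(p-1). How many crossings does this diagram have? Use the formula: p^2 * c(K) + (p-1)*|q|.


Step 1: Each of the c(K) crossings of the companion diagram becomes p*p = p^2 crossings among the p parallel strands, and each of the |q| twists s_1 s_2 ... s_(p-1) adds (p-1) crossings.
  Crossings = p^2 * c(K) + (p-1)*|q|
Step 2: = 4^2 * 20 + (4-1)*1
Step 3: = 16*20 + 3*1
Step 4: = 320 + 3 = 323

323


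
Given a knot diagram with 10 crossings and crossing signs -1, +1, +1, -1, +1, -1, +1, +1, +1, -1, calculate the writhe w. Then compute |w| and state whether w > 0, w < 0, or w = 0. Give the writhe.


Step 1: Count positive crossings (+1).
Positive crossings: 6
Step 2: Count negative crossings (-1).
Negative crossings: 4
Step 3: Writhe = (positive) - (negative)
w = 6 - 4 = 2
Step 4: |w| = 2, and w is positive

2


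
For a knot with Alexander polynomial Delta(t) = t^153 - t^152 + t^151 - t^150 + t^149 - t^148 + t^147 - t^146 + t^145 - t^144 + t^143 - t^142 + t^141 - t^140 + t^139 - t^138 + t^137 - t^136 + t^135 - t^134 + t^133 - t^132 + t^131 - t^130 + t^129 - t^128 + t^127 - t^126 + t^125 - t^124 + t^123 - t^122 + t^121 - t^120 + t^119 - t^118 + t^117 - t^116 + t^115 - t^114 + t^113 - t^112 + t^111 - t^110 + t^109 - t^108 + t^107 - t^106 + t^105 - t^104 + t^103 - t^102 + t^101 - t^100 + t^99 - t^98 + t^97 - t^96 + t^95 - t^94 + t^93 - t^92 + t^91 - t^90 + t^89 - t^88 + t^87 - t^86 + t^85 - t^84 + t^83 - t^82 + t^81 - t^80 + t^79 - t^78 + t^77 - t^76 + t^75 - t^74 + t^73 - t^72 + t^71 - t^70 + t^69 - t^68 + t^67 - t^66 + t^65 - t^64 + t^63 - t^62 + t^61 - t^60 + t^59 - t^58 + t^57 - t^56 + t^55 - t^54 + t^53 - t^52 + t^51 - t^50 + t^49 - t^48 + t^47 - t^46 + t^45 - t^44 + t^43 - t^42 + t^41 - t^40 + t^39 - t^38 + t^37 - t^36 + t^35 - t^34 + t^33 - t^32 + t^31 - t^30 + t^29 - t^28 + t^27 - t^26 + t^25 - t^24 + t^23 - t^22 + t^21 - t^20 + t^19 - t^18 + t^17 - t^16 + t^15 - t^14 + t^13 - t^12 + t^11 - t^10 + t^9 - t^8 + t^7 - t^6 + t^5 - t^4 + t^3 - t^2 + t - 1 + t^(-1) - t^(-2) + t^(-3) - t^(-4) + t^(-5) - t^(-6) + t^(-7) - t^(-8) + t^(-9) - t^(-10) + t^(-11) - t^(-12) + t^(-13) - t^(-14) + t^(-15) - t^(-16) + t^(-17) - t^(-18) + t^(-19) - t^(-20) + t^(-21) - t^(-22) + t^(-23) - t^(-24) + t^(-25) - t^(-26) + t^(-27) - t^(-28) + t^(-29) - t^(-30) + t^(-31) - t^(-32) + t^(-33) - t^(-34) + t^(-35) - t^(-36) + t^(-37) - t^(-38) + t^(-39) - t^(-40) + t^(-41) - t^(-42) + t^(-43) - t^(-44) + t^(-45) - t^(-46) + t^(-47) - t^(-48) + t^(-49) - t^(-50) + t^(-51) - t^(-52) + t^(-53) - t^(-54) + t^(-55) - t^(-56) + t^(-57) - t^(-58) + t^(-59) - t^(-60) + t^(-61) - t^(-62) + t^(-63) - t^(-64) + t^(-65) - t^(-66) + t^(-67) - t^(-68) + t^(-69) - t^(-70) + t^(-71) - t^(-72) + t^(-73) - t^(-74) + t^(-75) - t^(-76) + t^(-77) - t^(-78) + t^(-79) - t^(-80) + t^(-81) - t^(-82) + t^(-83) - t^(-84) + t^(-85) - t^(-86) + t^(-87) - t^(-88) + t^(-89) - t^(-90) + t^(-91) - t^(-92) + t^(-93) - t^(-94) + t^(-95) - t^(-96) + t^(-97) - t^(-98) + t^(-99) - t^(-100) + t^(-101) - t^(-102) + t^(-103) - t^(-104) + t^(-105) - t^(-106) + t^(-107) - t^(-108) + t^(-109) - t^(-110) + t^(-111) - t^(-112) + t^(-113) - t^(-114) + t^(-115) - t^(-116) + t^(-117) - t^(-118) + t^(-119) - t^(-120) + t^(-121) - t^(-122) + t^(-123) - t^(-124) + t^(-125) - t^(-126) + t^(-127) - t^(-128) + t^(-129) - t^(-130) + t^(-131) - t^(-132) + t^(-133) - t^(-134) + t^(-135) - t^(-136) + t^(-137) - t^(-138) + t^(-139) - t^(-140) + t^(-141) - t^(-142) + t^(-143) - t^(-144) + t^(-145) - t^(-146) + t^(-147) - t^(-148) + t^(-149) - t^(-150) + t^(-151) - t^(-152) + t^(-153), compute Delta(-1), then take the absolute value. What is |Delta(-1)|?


Step 1: The polynomial has 307 terms with alternating signs, exponents from 153 down to -153.
Step 2: Substitute t = -1. The i-th term has coefficient (-1)^i and exponent (m-i),
  so its value is (-1)^i * (-1)^(m-i) = (-1)^m = -1 for every i.
Step 3: All 307 terms equal -1, so Delta(-1) = 307 * (-1) = -307
Step 4: |Delta(-1)| = 307

307


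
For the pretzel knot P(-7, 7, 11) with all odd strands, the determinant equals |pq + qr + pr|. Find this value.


Step 1: Compute pq + qr + pr.
pq = (-7)*7 = -49
qr = 7*11 = 77
pr = (-7)*11 = -77
pq + qr + pr = -49 + 77 + (-77) = -49
Step 2: Take absolute value.
det(P(-7,7,11)) = |-49| = 49

49


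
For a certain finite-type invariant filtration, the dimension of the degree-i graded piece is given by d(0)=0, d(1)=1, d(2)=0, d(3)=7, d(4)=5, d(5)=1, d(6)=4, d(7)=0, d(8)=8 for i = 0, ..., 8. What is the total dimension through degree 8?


Total dimension = d(0) + d(1) + ... + d(8)
= 0 + 1 + 0 + 7 + 5 + 1 + 4 + 0 + 8
= 26

26


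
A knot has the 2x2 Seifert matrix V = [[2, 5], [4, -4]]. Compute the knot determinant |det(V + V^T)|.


Step 1: Form V + V^T where V = [[2, 5], [4, -4]]
  V^T = [[2, 4], [5, -4]]
  V + V^T = [[4, 9], [9, -8]]
Step 2: det(V + V^T) = 4*(-8) - 9*9
  = -32 - 81 = -113
Step 3: Knot determinant = |det(V + V^T)| = |-113| = 113

113


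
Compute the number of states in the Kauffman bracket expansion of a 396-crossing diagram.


Each crossing contributes 2 choices (A-smoothing or B-smoothing).
Total states = 2^396 = 161390617380431786853494948250188242145606612051826469551916209783790476376052574664352834580008614464743948248296718336

161390617380431786853494948250188242145606612051826469551916209783790476376052574664352834580008614464743948248296718336


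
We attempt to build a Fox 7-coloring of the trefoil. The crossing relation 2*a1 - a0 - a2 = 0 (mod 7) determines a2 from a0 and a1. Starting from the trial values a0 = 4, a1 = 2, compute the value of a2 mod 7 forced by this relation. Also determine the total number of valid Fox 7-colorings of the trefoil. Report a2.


Step 1: Apply the given crossing relation 2*a1 - a0 - a2 = 0 (mod 7).
  a2 = 2*a1 - a0 mod 7
  a2 = 2*2 - 4 mod 7
  a2 = 4 - 4 mod 7
  a2 = 0 mod 7 = 0
Step 2: The trefoil has determinant 3.
  Number of Fox p-colorings (p prime) is p^2 if p = 3, else p.
  Since 7 does not divide 3, only trivial (constant) colorings exist.
  (So the trial a0 = 4, a1 = 2 with a0 != a1 does NOT extend to a valid coloring of the whole trefoil: the other two crossing relations require 3*(a1 - a0) = 0 (mod 7), which fails.)
  Total colorings = 7
Step 3: a2 = 0, total Fox 7-colorings = 7

0


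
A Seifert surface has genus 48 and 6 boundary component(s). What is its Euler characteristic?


chi = 2 - 2g - b
= 2 - 2*48 - 6
= 2 - 96 - 6 = -100

-100


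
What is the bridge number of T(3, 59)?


The bridge number of T(p,q) is min(p,q).
min(3, 59) = 3

3
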